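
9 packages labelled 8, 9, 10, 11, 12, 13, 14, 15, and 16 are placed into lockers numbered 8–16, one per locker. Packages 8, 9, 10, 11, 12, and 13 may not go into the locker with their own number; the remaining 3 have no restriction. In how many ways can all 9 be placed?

183822

Let Aᵢ (for 8 ≤ i ≤ 13) be the placements that put package i in its forbidden locker. Any j of these fix j positions, leaving (9−j)! ways to fill the rest, and there are C(6,j) ways to pick which j.
By inclusion–exclusion, the number of valid placements is Σ_{j=0}^{6} (−1)^j C(6,j)·(9−j)!.
Computing: 362880 − 241920 + 75600 − 14400 + 1800 − 144 + 6 = 183822.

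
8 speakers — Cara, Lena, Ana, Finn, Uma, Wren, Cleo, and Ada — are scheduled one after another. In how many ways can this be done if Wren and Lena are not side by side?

There are 8! = 40320 arrangements in all. If Wren and Lena are adjacent, merging them into one block gives 2·(7)! = 10080 arrangements.
Complementary counting: 40320 − 10080 = 30240.

30240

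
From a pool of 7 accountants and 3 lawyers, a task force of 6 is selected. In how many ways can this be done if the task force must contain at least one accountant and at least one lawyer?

Unrestricted: C(10,6) = 210 ways to pick any 6 of the 10.
Selections missing a whole group: no accountants → C(3,6) = 0; no lawyers → C(7,6) = 7.
Both groups omitted at once is impossible, so 210 − 7 = 203.

203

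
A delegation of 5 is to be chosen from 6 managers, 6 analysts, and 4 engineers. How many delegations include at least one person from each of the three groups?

3084

Total 5-person selections from all 16: C(16,5) = 4368.
Subtract selections that omit an entire group: no managers → C(10,5) = 252; no analysts → C(10,5) = 252; no engineers → C(12,5) = 792.
Add back selections omitting two groups (i.e. drawn from a single group): C(6,5) + C(6,5) + C(4,5) = 12.
By inclusion–exclusion: 4368 − 1296 + 12 = 3084.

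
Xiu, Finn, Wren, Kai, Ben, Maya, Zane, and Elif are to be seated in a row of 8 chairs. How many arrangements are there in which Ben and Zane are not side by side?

There are 8! = 40320 arrangements in all. If Ben and Zane are adjacent, merging them into one block gives 2·(7)! = 10080 arrangements.
So 40320 − 10080 = 30240 arrangements keep them apart.

30240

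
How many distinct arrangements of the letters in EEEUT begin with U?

4

With the first slot taken by U, it remains to arrange the other 4 letters (EEET).
Those 4 letters have E appearing 3 times, giving (4)!/(3!) = 4.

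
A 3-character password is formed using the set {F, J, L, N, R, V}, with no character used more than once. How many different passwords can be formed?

This is a permutation of 3 out of 6: P(6,3) = 6!/3!.
6 × 5 × 4 = 120.

120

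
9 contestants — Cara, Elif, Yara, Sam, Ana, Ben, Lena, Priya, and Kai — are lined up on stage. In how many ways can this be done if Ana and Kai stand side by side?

Glue Ana and Kai into one block (2 internal orders), leaving 8 units to arrange in a row.
That gives 2 × 8! = 2 × 40320 = 80640.

80640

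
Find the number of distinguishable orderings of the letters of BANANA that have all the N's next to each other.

Treat the 2 copies of N as a single block. The multiset to arrange is then {NN, A, A, A, B}, 5 items in all.
That gives (5)!/(3!) = 20 arrangements.

20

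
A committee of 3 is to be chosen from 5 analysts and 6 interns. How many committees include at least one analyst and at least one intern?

135

With no constraint there are C(11,3) = 165 possible selections.
Selections missing a whole group: no analysts → C(6,3) = 20; no interns → C(5,3) = 10.
Both groups omitted at once is impossible, so 165 − 30 = 135.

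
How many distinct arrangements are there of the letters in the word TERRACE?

TERRACE has 7 letters with E appearing twice and R appearing twice.
So there are 7! / (2!·2!) = 1260 distinguishable arrangements.

1260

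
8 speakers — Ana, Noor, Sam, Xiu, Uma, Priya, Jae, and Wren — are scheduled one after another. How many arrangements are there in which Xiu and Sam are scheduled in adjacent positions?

Treat {Xiu, Sam} as a single unit. There are 7 units to order, and the pair itself can be ordered 2 ways.
That gives 2 × 7! = 2 × 5040 = 10080.

10080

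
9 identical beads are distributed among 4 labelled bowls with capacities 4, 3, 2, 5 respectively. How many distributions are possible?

Ignoring the caps, the number of non-negative solutions to x_1+…+x_4 = 9 is C(12,3) = 220.
Subtract solutions that violate a single cap (substitute x_i' = x_i − (cap_i+1)): x_1 ≥ 5 gives C(7,3) = 35; x_2 ≥ 4 gives C(8,3) = 56; x_3 ≥ 3 gives C(9,3) = 84; x_4 ≥ 6 gives C(6,3) = 20. Together 195.
Add back pairs where two caps are both exceeded: 1 + 4 + 0 + 10 + 0 + 1 = 16.
By inclusion–exclusion the count is 220 − 195 + 16 = 41.

41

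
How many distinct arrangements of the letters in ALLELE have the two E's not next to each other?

Total arrangements of ALLELE: 6!/(3!·2!) = 60.
Arrangements with the E's together: treat EE as one letter, giving (5)!/(3!) = 20.
Subtracting, 60 − 20 = 40 arrangements keep the E's apart.

40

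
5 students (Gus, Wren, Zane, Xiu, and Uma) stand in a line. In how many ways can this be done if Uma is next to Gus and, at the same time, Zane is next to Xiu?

Treat {Uma,Gus} as one block (2 orders) and {Zane,Xiu} as another (2 orders).
That leaves 3 units to arrange: 2 × 2 × 3! = 4 × 6 = 24.

24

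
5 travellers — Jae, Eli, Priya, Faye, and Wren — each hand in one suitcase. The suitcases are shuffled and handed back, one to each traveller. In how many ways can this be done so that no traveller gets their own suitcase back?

Let Aᵢ be the assignments in which traveller i gets their own suitcase. We want the size of the complement of A₁∪…∪A_5.
By inclusion–exclusion this is Σ_{j=0}^{5} (−1)^j C(5,j)·(5−j)!.
Computing: 120 − 120 + 60 − 20 + 5 − 1 = 44.

44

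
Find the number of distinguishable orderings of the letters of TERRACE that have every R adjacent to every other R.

Treat the 2 copies of R as a single block. The multiset to arrange is then {RR, A, C, E, E, T}, 6 items in all.
That gives (6)!/(2!) = 360 arrangements.

360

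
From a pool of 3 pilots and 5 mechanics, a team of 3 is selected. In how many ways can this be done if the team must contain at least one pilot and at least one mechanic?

45

With no constraint there are C(8,3) = 56 possible selections.
Selections missing a whole group: no pilots → C(5,3) = 10; no mechanics → C(3,3) = 1.
Both groups omitted at once is impossible, so 56 − 11 = 45.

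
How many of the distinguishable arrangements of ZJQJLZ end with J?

Fix J in the last position and arrange the remaining 5 letters.
Those 5 letters have Z appearing twice, giving (5)!/(2!) = 60.

60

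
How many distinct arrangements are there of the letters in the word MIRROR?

120

MIRROR has 6 letters with R appearing 3 times.
So there are 6! / (3!) = 120 distinguishable arrangements.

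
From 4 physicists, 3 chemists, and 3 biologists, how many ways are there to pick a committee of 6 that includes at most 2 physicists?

Split by how many physicists are chosen (0 through 2).
Sum: C(4,0)·C(6,6) + C(4,1)·C(6,5) + C(4,2)·C(6,4) = 1 + 24 + 90 = 115.

115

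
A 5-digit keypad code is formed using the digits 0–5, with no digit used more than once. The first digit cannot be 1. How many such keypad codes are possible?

600

The first digit has 6−1 = 5 choices (anything except 1).
The remaining 4 digits are filled from the other 5 symbols without repetition: 5 × 4 × 3 × 2 = 120.
Total: 5 × 120 = 600.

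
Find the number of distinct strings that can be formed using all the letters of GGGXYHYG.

Letter multiplicities in GGGXYHYG: G×4, H×1, X×1, Y×2.
So there are 8! / (4!·2!) = 840 distinguishable arrangements.

840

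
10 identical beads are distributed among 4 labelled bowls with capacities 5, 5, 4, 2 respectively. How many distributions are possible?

Without the upper bounds there are C(13,3) = 286 ways to split 10 among 4 bowls.
Subtract solutions that violate a single cap (substitute x_i' = x_i − (cap_i+1)): x_1 ≥ 6 gives C(7,3) = 35; x_2 ≥ 6 gives C(7,3) = 35; x_3 ≥ 5 gives C(8,3) = 56; x_4 ≥ 3 gives C(10,3) = 120. Together 246.
Add back pairs where two caps are both exceeded: 0 + 0 + 4 + 0 + 4 + 10 = 18.
By inclusion–exclusion the count is 286 − 246 + 18 = 58.

58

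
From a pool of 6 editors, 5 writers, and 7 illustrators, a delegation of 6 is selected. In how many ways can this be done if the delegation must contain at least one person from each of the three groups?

Total 6-person selections from all 18: C(18,6) = 18564.
Subtract selections that omit an entire group: no editors → C(12,6) = 924; no writers → C(13,6) = 1716; no illustrators → C(11,6) = 462.
Add back selections omitting two groups (i.e. drawn from a single group): C(6,6) + C(5,6) + C(7,6) = 8.
By inclusion–exclusion: 18564 − 3102 + 8 = 15470.

15470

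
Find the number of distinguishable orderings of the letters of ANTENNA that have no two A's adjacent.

Total arrangements of ANTENNA: 7!/(3!·2!) = 420.
Arrangements with the A's together: treat AA as one letter, giving (6)!/(3!) = 120.
Hence 420 − 120 = 300.

300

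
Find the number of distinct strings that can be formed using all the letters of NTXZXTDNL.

45360

Letter multiplicities in NTXZXTDNL: D×1, L×1, N×2, T×2, X×2, Z×1.
The number of distinct arrangements is 9!/(2!·2!·2!) = 362880/8 = 45360.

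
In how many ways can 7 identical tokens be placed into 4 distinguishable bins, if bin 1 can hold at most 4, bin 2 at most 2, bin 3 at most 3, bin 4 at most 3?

Without the upper bounds there are C(10,3) = 120 ways to split 7 among 4 bins.
Subtract solutions that violate a single cap (substitute x_i' = x_i − (cap_i+1)): x_1 ≥ 5 gives C(5,3) = 10; x_2 ≥ 3 gives C(7,3) = 35; x_3 ≥ 4 gives C(6,3) = 20; x_4 ≥ 4 gives C(6,3) = 20. Together 85.
Add back pairs where two caps are both exceeded: 0 + 0 + 0 + 1 + 1 + 0 = 2.
By inclusion–exclusion the count is 120 − 85 + 2 = 37.

37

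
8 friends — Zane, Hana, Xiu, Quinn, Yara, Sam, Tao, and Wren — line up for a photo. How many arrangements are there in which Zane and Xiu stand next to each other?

Place the 6 others and the Zane-Xiu pair as 7 objects in a line; the pair has 2 internal arrangements.
So the count is 2·(7)! = 10080.

10080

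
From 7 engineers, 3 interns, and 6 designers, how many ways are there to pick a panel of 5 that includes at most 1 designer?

1512

Split by how many designers are chosen (0 through 1).
Sum: C(6,0)·C(10,5) + C(6,1)·C(10,4) = 252 + 1260 = 1512.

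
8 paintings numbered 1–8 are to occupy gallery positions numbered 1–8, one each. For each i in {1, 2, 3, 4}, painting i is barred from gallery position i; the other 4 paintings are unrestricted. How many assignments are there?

24024

Let Aᵢ (for 1 ≤ i ≤ 4) be the placements that put painting i in its forbidden gallery position. Any j of these fix j positions, leaving (8−j)! ways to fill the rest, and there are C(4,j) ways to pick which j.
By inclusion–exclusion, the number of valid placements is Σ_{j=0}^{4} (−1)^j C(4,j)·(8−j)!.
Computing: 40320 − 20160 + 4320 − 480 + 24 = 24024.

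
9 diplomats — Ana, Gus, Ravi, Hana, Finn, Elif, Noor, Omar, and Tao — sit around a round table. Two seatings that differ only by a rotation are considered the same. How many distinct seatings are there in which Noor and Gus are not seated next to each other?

Without the restriction there are (8)! = 40320 seatings.
Those with Noor next to Gus: fuse the pair into one unit and seat 8 units around a circle — 2·(7)! = 10080.
Subtracting, 40320 − 10080 = 30240.

30240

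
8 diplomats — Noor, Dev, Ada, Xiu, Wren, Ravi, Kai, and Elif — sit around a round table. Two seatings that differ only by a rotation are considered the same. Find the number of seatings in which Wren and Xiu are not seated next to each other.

All circular seatings of 8 people number (7)! = 5040.
Those with Wren next to Xiu: fuse the pair into one unit and seat 7 units around a circle — 2·(6)! = 1440.
Subtracting, 5040 − 1440 = 3600.

3600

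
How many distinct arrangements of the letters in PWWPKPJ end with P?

With the last slot taken by P, it remains to arrange the other 6 letters (WWPKPJ).
Those 6 letters have P appearing twice and W appearing twice, giving (6)!/(2!·2!) = 180.

180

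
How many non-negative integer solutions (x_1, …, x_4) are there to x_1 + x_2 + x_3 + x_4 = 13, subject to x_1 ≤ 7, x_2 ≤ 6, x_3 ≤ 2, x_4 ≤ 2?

27

Without the upper bounds there are C(16,3) = 560 ways to split 13 among 4 variables.
Subtract solutions that violate a single cap (substitute x_i' = x_i − (cap_i+1)): x_1 ≥ 8 gives C(8,3) = 56; x_2 ≥ 7 gives C(9,3) = 84; x_3 ≥ 3 gives C(13,3) = 286; x_4 ≥ 3 gives C(13,3) = 286. Together 712.
Add back pairs where two caps are both exceeded: 0 + 10 + 10 + 20 + 20 + 120 = 180.
Subtract triples: 0 + 0 + 0 + 1 = 1.
By inclusion–exclusion the count is 560 − 712 + 180 − 1 = 27.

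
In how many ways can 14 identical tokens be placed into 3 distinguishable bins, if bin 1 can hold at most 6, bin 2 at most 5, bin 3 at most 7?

By stars and bars, unrestricted non-negative solutions to x_1+…+x_3 = 14 number C(14+2,2) = 120.
Subtract solutions that violate a single cap (substitute x_i' = x_i − (cap_i+1)): x_1 ≥ 7 gives C(9,2) = 36; x_2 ≥ 6 gives C(10,2) = 45; x_3 ≥ 8 gives C(8,2) = 28. Together 109.
Add back pairs where two caps are both exceeded: 3 + 0 + 1 = 4.
By inclusion–exclusion the count is 120 − 109 + 4 = 15.

15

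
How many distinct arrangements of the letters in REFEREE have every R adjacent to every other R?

30

Treat the 2 copies of R as a single block. The multiset to arrange is then {RR, E, E, E, E, F}, 6 items in all.
That gives (6)!/(4!) = 30 arrangements.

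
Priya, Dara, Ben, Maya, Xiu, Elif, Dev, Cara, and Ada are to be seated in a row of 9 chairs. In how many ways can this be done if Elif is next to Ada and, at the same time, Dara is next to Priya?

Treat {Elif,Ada} as one block (2 orders) and {Dara,Priya} as another (2 orders).
That leaves 7 units to arrange: 2 × 2 × 7! = 4 × 5040 = 20160.

20160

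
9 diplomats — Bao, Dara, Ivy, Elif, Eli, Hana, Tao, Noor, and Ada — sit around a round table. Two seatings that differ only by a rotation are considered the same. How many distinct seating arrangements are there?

40320

Fix one person's seat to break rotational symmetry; the remaining 8 people can be arranged in (8)! = 40320 ways.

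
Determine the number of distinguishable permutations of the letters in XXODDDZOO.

5040

XXODDDZOO has 9 letters with D appearing 3 times, O appearing 3 times, and X appearing twice.
So there are 9! / (3!·3!·2!) = 5040 distinguishable arrangements.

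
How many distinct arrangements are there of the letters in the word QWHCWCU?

1260

Letter multiplicities in QWHCWCU: C×2, H×1, Q×1, U×1, W×2.
Dividing 7! = 5040 by 2!·2! = 4 for the repeated letters gives 1260.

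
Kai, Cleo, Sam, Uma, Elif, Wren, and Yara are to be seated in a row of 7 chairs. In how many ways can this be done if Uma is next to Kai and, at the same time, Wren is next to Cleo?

480

Treat {Uma,Kai} as one block (2 orders) and {Wren,Cleo} as another (2 orders).
That leaves 5 units to arrange: 2 × 2 × 5! = 4 × 120 = 480.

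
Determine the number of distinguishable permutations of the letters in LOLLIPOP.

1680

The 8 letters of LOLLIPOP have repeats: L appearing 3 times, O appearing twice, and P appearing twice.
So there are 8! / (3!·2!·2!) = 1680 distinguishable arrangements.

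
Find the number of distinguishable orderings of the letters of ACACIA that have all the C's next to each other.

Treat the 2 copies of C as a single block. The multiset to arrange is then {CC, A, A, A, I}, 5 items in all.
That gives (5)!/(3!) = 20 arrangements.

20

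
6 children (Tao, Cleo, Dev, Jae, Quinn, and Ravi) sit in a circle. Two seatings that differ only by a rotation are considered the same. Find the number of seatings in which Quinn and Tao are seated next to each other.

Treat {Quinn, Tao} as one unit (2 internal orders) and seat the resulting 5 units around the table: (4)! circular arrangements.
So 2 × (4)! = 2 × 24 = 48.

48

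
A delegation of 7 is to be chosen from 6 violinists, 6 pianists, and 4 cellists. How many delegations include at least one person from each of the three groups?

With no constraint there are C(16,7) = 11440 possible selections.
Subtract selections that omit an entire group: no violinists → C(10,7) = 120; no pianists → C(10,7) = 120; no cellists → C(12,7) = 792.
Add back selections omitting two groups (i.e. drawn from a single group): C(6,7) + C(6,7) + C(4,7) = 0.
By inclusion–exclusion: 11440 − 1032 + 0 = 10408.

10408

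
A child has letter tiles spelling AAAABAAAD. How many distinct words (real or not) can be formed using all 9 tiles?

72

The 9 letters of AAAABAAAD have repeats: A appearing 7 times.
So there are 9! / (7!) = 72 distinguishable arrangements.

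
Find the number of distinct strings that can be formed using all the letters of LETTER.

Letter multiplicities in LETTER: E×2, L×1, R×1, T×2.
The number of distinct arrangements is 6!/(2!·2!) = 720/4 = 180.

180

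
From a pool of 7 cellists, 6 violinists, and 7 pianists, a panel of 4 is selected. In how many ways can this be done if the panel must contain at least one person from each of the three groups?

2499

With no constraint there are C(20,4) = 4845 possible selections.
Selections missing a whole group: no cellists → C(13,4) = 715; no violinists → C(14,4) = 1001; no pianists → C(13,4) = 715.
Add back selections omitting two groups (i.e. drawn from a single group): C(7,4) + C(6,4) + C(7,4) = 85.
By inclusion–exclusion: 4845 − 2431 + 85 = 2499.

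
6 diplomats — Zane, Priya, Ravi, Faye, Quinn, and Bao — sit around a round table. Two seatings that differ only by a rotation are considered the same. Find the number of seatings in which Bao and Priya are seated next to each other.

48

Glue Bao and Priya into a block (2 internal orders). Seating 5 units around a circle gives (4)! arrangements.
So 2 × (4)! = 2 × 24 = 48.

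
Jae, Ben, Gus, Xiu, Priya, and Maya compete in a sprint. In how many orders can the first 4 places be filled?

There are 6 choices for 1st place, 5 for 2nd, and so on down to 3 for position 4.
That gives 6 × 5 × 4 × 3 = 360.

360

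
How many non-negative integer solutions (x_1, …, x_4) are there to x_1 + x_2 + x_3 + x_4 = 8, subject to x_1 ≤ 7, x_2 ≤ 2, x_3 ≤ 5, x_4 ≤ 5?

Without the upper bounds there are C(11,3) = 165 ways to split 8 among 4 variables.
Subtract solutions that violate a single cap (substitute x_i' = x_i − (cap_i+1)): x_1 ≥ 8 gives C(3,3) = 1; x_2 ≥ 3 gives C(8,3) = 56; x_3 ≥ 6 gives C(5,3) = 10; x_4 ≥ 6 gives C(5,3) = 10. Together 77.
No two caps can be exceeded simultaneously, so the pair terms are all 0.
By inclusion–exclusion the count is 165 − 77 + 0 = 88.

88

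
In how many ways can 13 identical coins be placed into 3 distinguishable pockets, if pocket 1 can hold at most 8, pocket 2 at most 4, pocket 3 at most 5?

15

By stars and bars, unrestricted non-negative solutions to x_1+…+x_3 = 13 number C(13+2,2) = 105.
Subtract solutions that violate a single cap (substitute x_i' = x_i − (cap_i+1)): x_1 ≥ 9 gives C(6,2) = 15; x_2 ≥ 5 gives C(10,2) = 45; x_3 ≥ 6 gives C(9,2) = 36. Together 96.
Add back pairs where two caps are both exceeded: 0 + 0 + 6 = 6.
By inclusion–exclusion the count is 105 − 96 + 6 = 15.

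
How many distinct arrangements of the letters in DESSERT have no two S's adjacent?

900

There are 7!/(2!·2!) = 1260 arrangements of DESSERT in total.
Arrangements with the S's together: treat SS as one letter, giving (6)!/(2!) = 360.
Hence 1260 − 360 = 900.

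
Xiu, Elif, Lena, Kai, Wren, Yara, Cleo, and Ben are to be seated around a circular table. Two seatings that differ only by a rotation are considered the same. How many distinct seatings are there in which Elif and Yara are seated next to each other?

Glue Elif and Yara into a block (2 internal orders). Seating 7 units around a circle gives (6)! arrangements.
So 2 × (6)! = 2 × 720 = 1440.

1440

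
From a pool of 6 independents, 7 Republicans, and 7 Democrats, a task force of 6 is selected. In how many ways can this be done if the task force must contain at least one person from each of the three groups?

With no constraint there are C(20,6) = 38760 possible selections.
Subtract selections that omit an entire group: no independents → C(14,6) = 3003; no Republicans → C(13,6) = 1716; no Democrats → C(13,6) = 1716.
Add back selections omitting two groups (i.e. drawn from a single group): C(6,6) + C(7,6) + C(7,6) = 15.
By inclusion–exclusion: 38760 − 6435 + 15 = 32340.

32340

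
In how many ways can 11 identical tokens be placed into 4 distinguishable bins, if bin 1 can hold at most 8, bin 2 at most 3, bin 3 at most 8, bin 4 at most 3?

Without the upper bounds there are C(14,3) = 364 ways to split 11 among 4 bins.
Subtract solutions that violate a single cap (substitute x_i' = x_i − (cap_i+1)): x_1 ≥ 9 gives C(5,3) = 10; x_2 ≥ 4 gives C(10,3) = 120; x_3 ≥ 9 gives C(5,3) = 10; x_4 ≥ 4 gives C(10,3) = 120. Together 260.
Add back pairs where two caps are both exceeded: 0 + 0 + 0 + 0 + 20 + 0 = 20.
By inclusion–exclusion the count is 364 − 260 + 20 = 124.

124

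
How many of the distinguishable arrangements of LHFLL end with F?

4

Fix F in the last position and arrange the remaining 4 letters.
Those 4 letters have L appearing 3 times, giving (4)!/(3!) = 4.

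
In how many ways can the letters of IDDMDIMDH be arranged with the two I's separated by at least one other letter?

There are 9!/(4!·2!·2!) = 3780 arrangements of IDDMDIMDH in total.
Arrangements with the I's together: treat II as one letter, giving (8)!/(4!·2!) = 840.
Hence 3780 − 840 = 2940.

2940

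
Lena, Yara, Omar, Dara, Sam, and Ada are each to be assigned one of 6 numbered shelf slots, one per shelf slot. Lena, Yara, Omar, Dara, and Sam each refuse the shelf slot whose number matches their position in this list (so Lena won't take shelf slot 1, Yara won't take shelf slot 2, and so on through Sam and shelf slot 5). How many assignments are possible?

Let Aᵢ (for 1 ≤ i ≤ 5) be the placements that put person i in their forbidden shelf slot. Any j of these fix j positions, leaving (6−j)! ways to fill the rest, and there are C(5,j) ways to pick which j.
By inclusion–exclusion, the number of valid placements is Σ_{j=0}^{5} (−1)^j C(5,j)·(6−j)!.
Computing: 720 − 600 + 240 − 60 + 10 − 1 = 309.

309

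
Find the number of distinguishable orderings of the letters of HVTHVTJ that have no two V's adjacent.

450

Total arrangements of HVTHVTJ: 7!/(2!·2!·2!) = 630.
Arrangements with the V's together: treat VV as one letter, giving (6)!/(2!·2!) = 180.
Hence 630 − 180 = 450.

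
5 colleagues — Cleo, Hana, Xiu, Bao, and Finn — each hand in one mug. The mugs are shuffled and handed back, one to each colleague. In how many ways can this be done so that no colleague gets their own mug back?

44

Count assignments avoiding every fixed point. For any j of the 5 colleagues fixed to their own mug, the other 5−j can be arranged in (5−j)! ways.
By inclusion–exclusion this is Σ_{j=0}^{5} (−1)^j C(5,j)·(5−j)!.
Computing: 120 − 120 + 60 − 20 + 5 − 1 = 44.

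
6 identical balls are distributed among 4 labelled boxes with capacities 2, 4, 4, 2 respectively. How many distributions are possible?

37

By stars and bars, unrestricted non-negative solutions to x_1+…+x_4 = 6 number C(6+3,3) = 84.
Subtract solutions that violate a single cap (substitute x_i' = x_i − (cap_i+1)): x_1 ≥ 3 gives C(6,3) = 20; x_2 ≥ 5 gives C(4,3) = 4; x_3 ≥ 5 gives C(4,3) = 4; x_4 ≥ 3 gives C(6,3) = 20. Together 48.
Add back pairs where two caps are both exceeded: 0 + 0 + 1 + 0 + 0 + 0 = 1.
By inclusion–exclusion the count is 84 − 48 + 1 = 37.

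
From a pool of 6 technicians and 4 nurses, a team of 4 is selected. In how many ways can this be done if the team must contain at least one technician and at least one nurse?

194

With no constraint there are C(10,4) = 210 possible selections.
Selections missing a whole group: no technicians → C(4,4) = 1; no nurses → C(6,4) = 15.
Both groups omitted at once is impossible, so 210 − 16 = 194.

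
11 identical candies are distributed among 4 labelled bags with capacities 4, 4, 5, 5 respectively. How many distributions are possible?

92

By stars and bars, unrestricted non-negative solutions to x_1+…+x_4 = 11 number C(11+3,3) = 364.
Subtract solutions that violate a single cap (substitute x_i' = x_i − (cap_i+1)): x_1 ≥ 5 gives C(9,3) = 84; x_2 ≥ 5 gives C(9,3) = 84; x_3 ≥ 6 gives C(8,3) = 56; x_4 ≥ 6 gives C(8,3) = 56. Together 280.
Add back pairs where two caps are both exceeded: 4 + 1 + 1 + 1 + 1 + 0 = 8.
By inclusion–exclusion the count is 364 − 280 + 8 = 92.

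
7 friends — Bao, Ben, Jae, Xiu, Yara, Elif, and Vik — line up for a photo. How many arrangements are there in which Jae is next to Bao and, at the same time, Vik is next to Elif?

Treat {Jae,Bao} as one block (2 orders) and {Vik,Elif} as another (2 orders).
That leaves 5 units to arrange: 2 × 2 × 5! = 4 × 120 = 480.

480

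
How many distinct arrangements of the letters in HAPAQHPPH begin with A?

With the first slot taken by A, it remains to arrange the other 8 letters (HPAQHPPH).
Those 8 letters have H appearing 3 times and P appearing 3 times, giving (8)!/(3!·3!) = 1120.

1120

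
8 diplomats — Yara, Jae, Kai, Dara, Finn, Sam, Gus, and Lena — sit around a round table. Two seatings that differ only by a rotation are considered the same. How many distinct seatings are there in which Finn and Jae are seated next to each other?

Treat {Finn, Jae} as one unit (2 internal orders) and seat the resulting 7 units around the table: (6)! circular arrangements.
So 2 × (6)! = 2 × 720 = 1440.

1440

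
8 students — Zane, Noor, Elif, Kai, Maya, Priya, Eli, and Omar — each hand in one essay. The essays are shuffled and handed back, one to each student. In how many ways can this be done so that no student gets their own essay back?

14833

This is the derangement count D_8: permutations of 8 items with no fixed point.
By inclusion–exclusion this is Σ_{j=0}^{8} (−1)^j C(8,j)·(8−j)!.
Computing: 40320 − 40320 + 20160 − 6720 + 1680 − 336 + 56 − 8 + 1 = 14833.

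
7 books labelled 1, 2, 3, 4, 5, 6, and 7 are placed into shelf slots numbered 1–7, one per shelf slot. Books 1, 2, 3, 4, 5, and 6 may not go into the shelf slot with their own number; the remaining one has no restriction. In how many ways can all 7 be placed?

Let Aᵢ (for 1 ≤ i ≤ 6) be the placements that put book i in its forbidden shelf slot. Any j of these fix j positions, leaving (7−j)! ways to fill the rest, and there are C(6,j) ways to pick which j.
By inclusion–exclusion, the number of valid placements is Σ_{j=0}^{6} (−1)^j C(6,j)·(7−j)!.
Computing: 5040 − 4320 + 1800 − 480 + 90 − 12 + 1 = 2119.

2119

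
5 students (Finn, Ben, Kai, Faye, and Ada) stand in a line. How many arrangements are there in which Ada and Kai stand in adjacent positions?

Treat {Ada, Kai} as a single unit. There are 4 units to order, and the pair itself can be ordered 2 ways.
That gives 2 × 4! = 2 × 24 = 48.

48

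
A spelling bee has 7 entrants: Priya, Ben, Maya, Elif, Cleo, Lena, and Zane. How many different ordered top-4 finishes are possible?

This is an ordered selection of 4 from 7: P(7,4).
That gives 7 × 6 × 5 × 4 = 840.

840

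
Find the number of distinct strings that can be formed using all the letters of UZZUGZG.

210

UZZUGZG has 7 letters with G appearing twice, U appearing twice, and Z appearing 3 times.
So there are 7! / (3!·2!·2!) = 210 distinguishable arrangements.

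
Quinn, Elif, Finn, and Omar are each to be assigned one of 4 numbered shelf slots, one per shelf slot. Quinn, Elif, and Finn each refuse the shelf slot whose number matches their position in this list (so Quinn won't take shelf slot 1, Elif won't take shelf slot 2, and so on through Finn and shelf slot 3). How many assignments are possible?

11

Let Aᵢ (for i ∈ {1, 2, 3}) be the placements that put person i in their forbidden shelf slot. Any j of these fix j positions, leaving (4−j)! ways to fill the rest, and there are C(3,j) ways to pick which j.
By inclusion–exclusion, the number of valid placements is Σ_{j=0}^{3} (−1)^j C(3,j)·(4−j)!.
Computing: 24 − 18 + 6 − 1 = 11.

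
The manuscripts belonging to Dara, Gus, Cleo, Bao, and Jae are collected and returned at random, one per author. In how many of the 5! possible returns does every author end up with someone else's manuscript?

44

Count assignments avoiding every fixed point. For any j of the 5 authors fixed to their own manuscript, the other 5−j can be arranged in (5−j)! ways.
By inclusion–exclusion this is Σ_{j=0}^{5} (−1)^j C(5,j)·(5−j)!.
Computing: 120 − 120 + 60 − 20 + 5 − 1 = 44.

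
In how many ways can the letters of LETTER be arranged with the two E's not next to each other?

Total arrangements of LETTER: 6!/(2!·2!) = 180.
Arrangements with the E's together: treat EE as one letter, giving (5)!/(2!) = 60.
Hence 180 − 60 = 120.

120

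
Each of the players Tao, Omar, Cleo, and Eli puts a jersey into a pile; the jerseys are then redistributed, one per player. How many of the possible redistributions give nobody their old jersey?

9

This is the derangement count D_4: permutations of 4 items with no fixed point.
By inclusion–exclusion this is Σ_{j=0}^{4} (−1)^j C(4,j)·(4−j)!.
Computing: 24 − 24 + 12 − 4 + 1 = 9.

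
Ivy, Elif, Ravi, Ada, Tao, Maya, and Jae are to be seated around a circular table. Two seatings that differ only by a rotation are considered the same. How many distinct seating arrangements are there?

Fix one person's seat to break rotational symmetry; the remaining 6 people can be arranged in (6)! = 720 ways.

720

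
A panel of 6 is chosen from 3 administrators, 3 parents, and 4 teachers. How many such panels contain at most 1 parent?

Split by how many parents are chosen (0 through 1).
Sum: C(3,0)·C(7,6) + C(3,1)·C(7,5) = 7 + 63 = 70.

70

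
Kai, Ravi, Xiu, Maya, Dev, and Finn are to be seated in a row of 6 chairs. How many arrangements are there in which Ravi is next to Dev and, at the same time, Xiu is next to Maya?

Treat {Ravi,Dev} as one block (2 orders) and {Xiu,Maya} as another (2 orders).
That leaves 4 units to arrange: 2 × 2 × 4! = 4 × 24 = 96.

96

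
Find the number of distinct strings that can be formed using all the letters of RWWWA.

The 5 letters of RWWWA have repeats: W appearing 3 times.
Dividing 5! = 120 by 3! = 6 for the repeated letters gives 20.

20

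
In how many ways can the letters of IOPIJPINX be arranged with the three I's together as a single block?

Treat the 3 copies of I as a single block. The multiset to arrange is then {III, J, N, O, P, P, X}, 7 items in all.
That gives (7)!/(2!) = 2520 arrangements.

2520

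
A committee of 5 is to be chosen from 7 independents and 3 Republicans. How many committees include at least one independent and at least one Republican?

Unrestricted: C(10,5) = 252 ways to pick any 5 of the 10.
Selections missing a whole group: no independents → C(3,5) = 0; no Republicans → C(7,5) = 21.
Both groups omitted at once is impossible, so 252 − 21 = 231.

231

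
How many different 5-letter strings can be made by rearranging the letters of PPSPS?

The 5 letters of PPSPS have repeats: P appearing 3 times and S appearing twice.
So there are 5! / (3!·2!) = 10 distinguishable arrangements.

10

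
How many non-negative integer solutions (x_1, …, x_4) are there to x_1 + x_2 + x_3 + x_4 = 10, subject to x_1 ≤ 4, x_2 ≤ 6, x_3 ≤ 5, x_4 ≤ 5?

Ignoring the caps, the number of non-negative solutions to x_1+…+x_4 = 10 is C(13,3) = 286.
Subtract solutions that violate a single cap (substitute x_i' = x_i − (cap_i+1)): x_1 ≥ 5 gives C(8,3) = 56; x_2 ≥ 7 gives C(6,3) = 20; x_3 ≥ 6 gives C(7,3) = 35; x_4 ≥ 6 gives C(7,3) = 35. Together 146.
No two caps can be exceeded simultaneously, so the pair terms are all 0.
By inclusion–exclusion the count is 286 − 146 + 0 = 140.

140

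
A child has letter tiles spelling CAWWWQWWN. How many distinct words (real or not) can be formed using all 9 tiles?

CAWWWQWWN has 9 letters with W appearing 5 times.
Dividing 9! = 362880 by 5! = 120 for the repeated letters gives 3024.

3024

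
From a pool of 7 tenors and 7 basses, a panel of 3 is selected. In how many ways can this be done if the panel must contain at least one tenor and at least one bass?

Total 3-person selections from all 14: C(14,3) = 364.
Subtract selections that omit an entire group: no tenors → C(7,3) = 35; no basses → C(7,3) = 35.
Both groups omitted at once is impossible, so 364 − 70 = 294.

294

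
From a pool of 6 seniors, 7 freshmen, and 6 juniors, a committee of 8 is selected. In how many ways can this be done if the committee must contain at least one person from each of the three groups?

72513

Total 8-person selections from all 19: C(19,8) = 75582.
Selections missing a whole group: no seniors → C(13,8) = 1287; no freshmen → C(12,8) = 495; no juniors → C(13,8) = 1287.
Add back selections omitting two groups (i.e. drawn from a single group): C(6,8) + C(7,8) + C(6,8) = 0.
By inclusion–exclusion: 75582 − 3069 + 0 = 72513.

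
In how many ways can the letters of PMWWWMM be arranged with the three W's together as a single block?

Treat the 3 copies of W as a single block. The multiset to arrange is then {WWW, M, M, M, P}, 5 items in all.
That gives (5)!/(3!) = 20 arrangements.

20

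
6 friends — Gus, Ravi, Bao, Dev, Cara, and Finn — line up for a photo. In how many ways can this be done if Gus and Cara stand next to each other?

240

Treat {Gus, Cara} as a single unit. There are 5 units to order, and the pair itself can be ordered 2 ways.
That gives 2 × 5! = 2 × 120 = 240.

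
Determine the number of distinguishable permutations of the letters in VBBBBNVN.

420

VBBBBNVN has 8 letters with B appearing 4 times, N appearing twice, and V appearing twice.
So there are 8! / (4!·2!·2!) = 420 distinguishable arrangements.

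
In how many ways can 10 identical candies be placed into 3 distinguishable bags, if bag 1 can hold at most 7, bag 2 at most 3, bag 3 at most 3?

Ignoring the caps, the number of non-negative solutions to x_1+…+x_3 = 10 is C(12,2) = 66.
Subtract solutions that violate a single cap (substitute x_i' = x_i − (cap_i+1)): x_1 ≥ 8 gives C(4,2) = 6; x_2 ≥ 4 gives C(8,2) = 28; x_3 ≥ 4 gives C(8,2) = 28. Together 62.
Add back pairs where two caps are both exceeded: 0 + 0 + 6 = 6.
By inclusion–exclusion the count is 66 − 62 + 6 = 10.

10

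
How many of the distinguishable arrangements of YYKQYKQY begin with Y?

210

Fix Y in the first position and arrange the remaining 7 letters.
Those 7 letters have K appearing twice, Q appearing twice, and Y appearing 3 times, giving (7)!/(3!·2!·2!) = 210.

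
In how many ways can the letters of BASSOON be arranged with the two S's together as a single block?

360

Treat the 2 copies of S as a single block. The multiset to arrange is then {SS, A, B, N, O, O}, 6 items in all.
That gives (6)!/(2!) = 360 arrangements.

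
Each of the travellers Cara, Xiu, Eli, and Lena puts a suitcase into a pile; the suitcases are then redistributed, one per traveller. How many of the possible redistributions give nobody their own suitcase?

Count assignments avoiding every fixed point. For any j of the 4 travellers fixed to their own suitcase, the other 4−j can be arranged in (4−j)! ways.
By inclusion–exclusion this is Σ_{j=0}^{4} (−1)^j C(4,j)·(4−j)!.
Computing: 24 − 24 + 12 − 4 + 1 = 9.

9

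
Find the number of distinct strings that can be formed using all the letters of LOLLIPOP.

1680

LOLLIPOP has 8 letters with L appearing 3 times, O appearing twice, and P appearing twice.
The number of distinct arrangements is 8!/(3!·2!·2!) = 40320/24 = 1680.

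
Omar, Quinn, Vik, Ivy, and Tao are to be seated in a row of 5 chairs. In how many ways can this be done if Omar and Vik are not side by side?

There are 5! = 120 arrangements in all. If Omar and Vik are adjacent, merging them into one block gives 2·(4)! = 48 arrangements.
Complementary counting: 120 − 48 = 72.

72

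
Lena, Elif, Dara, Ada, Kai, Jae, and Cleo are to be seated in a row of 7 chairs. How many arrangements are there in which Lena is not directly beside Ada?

3600

Of the 7! = 5040 arrangements, those with Lena and Ada adjacent number 2 × 6! = 1440 (treat the pair as a block with 2 internal orders).
So 5040 − 1440 = 3600 arrangements keep them apart.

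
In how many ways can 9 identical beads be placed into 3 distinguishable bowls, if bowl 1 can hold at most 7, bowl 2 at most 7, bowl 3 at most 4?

34

By stars and bars, unrestricted non-negative solutions to x_1+…+x_3 = 9 number C(9+2,2) = 55.
Subtract solutions that violate a single cap (substitute x_i' = x_i − (cap_i+1)): x_1 ≥ 8 gives C(3,2) = 3; x_2 ≥ 8 gives C(3,2) = 3; x_3 ≥ 5 gives C(6,2) = 15. Together 21.
No two caps can be exceeded simultaneously, so the pair terms are all 0.
By inclusion–exclusion the count is 55 − 21 + 0 = 34.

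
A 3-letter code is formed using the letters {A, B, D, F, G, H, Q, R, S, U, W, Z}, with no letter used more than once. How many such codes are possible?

1320

Choose and order 3 of the 12 symbols: the first letter has 12 options, the next 11, then 10.
That product is 12 × 11 × 10 = 1320.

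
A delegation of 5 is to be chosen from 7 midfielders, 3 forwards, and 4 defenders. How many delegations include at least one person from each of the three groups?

1288

With no constraint there are C(14,5) = 2002 possible selections.
Selections missing a whole group: no midfielders → C(7,5) = 21; no forwards → C(11,5) = 462; no defenders → C(10,5) = 252.
Add back selections omitting two groups (i.e. drawn from a single group): C(7,5) + C(3,5) + C(4,5) = 21.
By inclusion–exclusion: 2002 − 735 + 21 = 1288.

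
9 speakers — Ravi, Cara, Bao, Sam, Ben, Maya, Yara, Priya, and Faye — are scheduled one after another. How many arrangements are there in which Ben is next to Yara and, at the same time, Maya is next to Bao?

Treat {Ben,Yara} as one block (2 orders) and {Maya,Bao} as another (2 orders).
That leaves 7 units to arrange: 2 × 2 × 7! = 4 × 5040 = 20160.

20160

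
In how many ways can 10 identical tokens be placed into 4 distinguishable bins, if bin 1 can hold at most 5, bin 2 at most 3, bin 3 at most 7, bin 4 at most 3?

85

Without the upper bounds there are C(13,3) = 286 ways to split 10 among 4 bins.
Subtract solutions that violate a single cap (substitute x_i' = x_i − (cap_i+1)): x_1 ≥ 6 gives C(7,3) = 35; x_2 ≥ 4 gives C(9,3) = 84; x_3 ≥ 8 gives C(5,3) = 10; x_4 ≥ 4 gives C(9,3) = 84. Together 213.
Add back pairs where two caps are both exceeded: 1 + 0 + 1 + 0 + 10 + 0 = 12.
By inclusion–exclusion the count is 286 − 213 + 12 = 85.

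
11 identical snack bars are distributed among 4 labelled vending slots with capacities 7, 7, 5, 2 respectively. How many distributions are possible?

Ignoring the caps, the number of non-negative solutions to x_1+…+x_4 = 11 is C(14,3) = 364.
Subtract solutions that violate a single cap (substitute x_i' = x_i − (cap_i+1)): x_1 ≥ 8 gives C(6,3) = 20; x_2 ≥ 8 gives C(6,3) = 20; x_3 ≥ 6 gives C(8,3) = 56; x_4 ≥ 3 gives C(11,3) = 165. Together 261.
Add back pairs where two caps are both exceeded: 0 + 0 + 1 + 0 + 1 + 10 = 12.
By inclusion–exclusion the count is 364 − 261 + 12 = 115.

115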